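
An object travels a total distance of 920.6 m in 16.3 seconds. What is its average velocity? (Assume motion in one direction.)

v_avg = Δd / Δt = 920.6 / 16.3 = 56.48 m/s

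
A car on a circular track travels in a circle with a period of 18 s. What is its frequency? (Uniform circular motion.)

f = 1/T = 1/18 = 0.0556 Hz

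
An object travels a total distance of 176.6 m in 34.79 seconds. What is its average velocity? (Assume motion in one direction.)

v_avg = Δd / Δt = 176.6 / 34.79 = 5.08 m/s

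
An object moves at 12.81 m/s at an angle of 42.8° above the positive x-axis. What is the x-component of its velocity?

vₓ = v cos(θ) = 12.81 × cos(42.8°) = 9.4 m/s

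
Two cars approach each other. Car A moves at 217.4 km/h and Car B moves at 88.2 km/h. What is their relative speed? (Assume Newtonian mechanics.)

v_rel = v_A + v_B = 217.4 + 88.2 = 305.6 km/h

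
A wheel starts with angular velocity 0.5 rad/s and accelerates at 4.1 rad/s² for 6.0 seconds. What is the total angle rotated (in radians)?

θ = ω₀t + ½αt² = 0.5×6.0 + ½×4.1×6.0² = 76.8 rad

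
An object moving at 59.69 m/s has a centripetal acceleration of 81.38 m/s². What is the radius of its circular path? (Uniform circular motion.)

r = v²/a_c = 59.69²/81.38 = 43.78 m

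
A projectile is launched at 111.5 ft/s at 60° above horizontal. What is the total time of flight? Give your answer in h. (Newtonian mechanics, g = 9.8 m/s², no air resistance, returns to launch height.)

v₀ = 111.5 ft/s × 0.3048 = 33.9852 m/s
T = 2 × v₀ × sin(θ) / g = 2 × 33.9852 × sin(60°) / 9.8 = 2 × 33.9852 × 0.866025 / 9.8 = 6.00654 s
T = 6.00654 s / 3600.0 = 0.001668 h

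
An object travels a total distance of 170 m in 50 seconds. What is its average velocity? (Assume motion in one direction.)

v_avg = Δd / Δt = 170 / 50 = 3.4 m/s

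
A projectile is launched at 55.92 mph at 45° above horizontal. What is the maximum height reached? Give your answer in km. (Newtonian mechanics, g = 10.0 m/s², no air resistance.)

v₀ = 55.92 mph × 0.44704 = 24.9985 m/s
H = v₀² × sin²(θ) / (2g) = 24.9985² × sin(45°)² / (2 × 10.0) = 624.925 × 0.5 / 20.0 = 15.6231 m
H = 15.6231 m / 1000.0 = 0.01562 km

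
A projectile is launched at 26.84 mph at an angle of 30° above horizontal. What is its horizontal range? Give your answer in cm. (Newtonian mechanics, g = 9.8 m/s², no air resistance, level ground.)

v₀ = 26.84 mph × 0.44704 = 11.9986 m/s
R = v₀² × sin(2θ) / g = 11.9986² × sin(2 × 30°) / 9.8 = 143.966 × 0.866025 / 9.8 = 12.7223 m
R = 12.7223 m / 0.01 = 1272 cm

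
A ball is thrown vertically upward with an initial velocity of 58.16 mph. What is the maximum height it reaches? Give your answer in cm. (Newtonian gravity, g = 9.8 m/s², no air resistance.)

v₀ = 58.16 mph × 0.44704 = 25.9998 m/s
h_max = v₀² / (2g) = 25.9998² / (2 × 9.8) = 675.99 / 19.6 = 34.4893 m
h_max = 34.4893 m / 0.01 = 3449 cm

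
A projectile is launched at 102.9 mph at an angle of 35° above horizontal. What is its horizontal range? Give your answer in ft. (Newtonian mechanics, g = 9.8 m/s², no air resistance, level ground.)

v₀ = 102.9 mph × 0.44704 = 46.0004 m/s
R = v₀² × sin(2θ) / g = 46.0004² × sin(2 × 35°) / 9.8 = 2116.04 × 0.939693 / 9.8 = 202.901 m
R = 202.901 m / 0.3048 = 665.7 ft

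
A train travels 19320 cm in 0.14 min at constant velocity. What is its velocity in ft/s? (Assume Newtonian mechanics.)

d = 19320 cm × 0.01 = 193.2 m
t = 0.14 min × 60.0 = 8.4 s
v = d / t = 193.2 / 8.4 = 23.0 m/s
v = 23.0 m/s / 0.3048 = 75.46 ft/s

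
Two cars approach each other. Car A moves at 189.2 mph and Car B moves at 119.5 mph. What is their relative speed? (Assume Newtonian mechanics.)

v_rel = v_A + v_B = 189.2 + 119.5 = 308.7 mph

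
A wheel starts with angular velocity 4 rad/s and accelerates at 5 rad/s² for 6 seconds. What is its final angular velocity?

ω = ω₀ + αt = 4 + 5 × 6 = 34 rad/s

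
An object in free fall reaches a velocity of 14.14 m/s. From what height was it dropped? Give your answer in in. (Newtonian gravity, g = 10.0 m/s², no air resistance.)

h = v² / (2g) = 14.14² / (2 × 10.0) = 9.99698 m
h = 9.99698 m / 0.0254 = 393.6 in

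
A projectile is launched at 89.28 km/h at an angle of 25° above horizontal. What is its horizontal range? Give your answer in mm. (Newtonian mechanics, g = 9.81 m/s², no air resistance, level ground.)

v₀ = 89.28 km/h × 0.2777777777777778 = 24.8 m/s
R = v₀² × sin(2θ) / g = 24.8² × sin(2 × 25°) / 9.81 = 615.04 × 0.766044 / 9.81 = 48.0273 m
R = 48.0273 m / 0.001 = 48030 mm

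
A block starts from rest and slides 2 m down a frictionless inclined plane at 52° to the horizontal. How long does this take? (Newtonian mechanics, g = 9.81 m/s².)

a = g sin(θ) = 9.81 × sin(52°) = 7.7304 m/s²
t = √(2d/a) = √(2 × 2 / 7.7304) = 0.72 s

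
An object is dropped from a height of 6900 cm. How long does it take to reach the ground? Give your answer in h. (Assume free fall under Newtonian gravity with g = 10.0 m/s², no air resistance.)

h = 6900 cm × 0.01 = 69.0 m
t = √(2h/g) = √(2 × 69.0 / 10.0) = 3.71484 s
t = 3.71484 s / 3600.0 = 0.001032 h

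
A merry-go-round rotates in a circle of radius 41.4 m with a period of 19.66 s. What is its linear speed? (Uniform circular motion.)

v = 2πr/T = 2π×41.4/19.66 = 13.23 m/s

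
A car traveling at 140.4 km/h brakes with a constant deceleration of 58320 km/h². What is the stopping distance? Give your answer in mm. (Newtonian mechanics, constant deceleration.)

v₀ = 140.4 km/h × 0.2777777777777778 = 39.0 m/s
a = 58320 km/h² × 7.716049382716049e-05 = 4.5 m/s²
d = v₀² / (2a) = 39.0² / (2 × 4.5) = 1521.0 / 9.0 = 169.0 m
d = 169.0 m / 0.001 = 169000 mm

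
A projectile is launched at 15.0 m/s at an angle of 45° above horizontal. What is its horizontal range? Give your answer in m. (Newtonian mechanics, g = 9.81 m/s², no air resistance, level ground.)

R = v₀² × sin(2θ) / g = 15.0² × sin(2 × 45°) / 9.81 = 225.0 × 1.0 / 9.81 = 22.94 m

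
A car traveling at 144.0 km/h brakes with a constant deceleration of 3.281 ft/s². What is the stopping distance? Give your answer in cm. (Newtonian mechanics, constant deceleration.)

v₀ = 144.0 km/h × 0.2777777777777778 = 40.0 m/s
a = 3.281 ft/s² × 0.3048 = 1.00005 m/s²
d = v₀² / (2a) = 40.0² / (2 × 1.00005) = 1600.0 / 2.0001 = 799.96 m
d = 799.96 m / 0.01 = 80000 cm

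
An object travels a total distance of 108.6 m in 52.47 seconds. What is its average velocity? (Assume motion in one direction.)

v_avg = Δd / Δt = 108.6 / 52.47 = 2.07 m/s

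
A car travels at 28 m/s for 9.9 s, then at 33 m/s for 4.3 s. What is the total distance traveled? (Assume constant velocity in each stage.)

d₁ = v₁t₁ = 28 × 9.9 = 277.2 m
d₂ = v₂t₂ = 33 × 4.3 = 141.9 m
d_total = 277.2 + 141.9 = 419.1 m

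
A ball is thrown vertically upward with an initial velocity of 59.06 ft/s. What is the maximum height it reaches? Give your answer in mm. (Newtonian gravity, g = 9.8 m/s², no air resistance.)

v₀ = 59.06 ft/s × 0.3048 = 18.0015 m/s
h_max = v₀² / (2g) = 18.0015² / (2 × 9.8) = 324.054 / 19.6 = 16.5334 m
h_max = 16.5334 m / 0.001 = 16530 mm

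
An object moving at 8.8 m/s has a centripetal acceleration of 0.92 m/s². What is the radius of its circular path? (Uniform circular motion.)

r = v²/a_c = 8.8²/0.92 = 84.17 m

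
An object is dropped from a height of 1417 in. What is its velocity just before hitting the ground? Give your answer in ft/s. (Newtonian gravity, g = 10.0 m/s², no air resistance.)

h = 1417 in × 0.0254 = 35.9918 m
v = √(2gh) = √(2 × 10.0 × 35.9918) = 26.8298 m/s
v = 26.8298 m/s / 0.3048 = 88.02 ft/s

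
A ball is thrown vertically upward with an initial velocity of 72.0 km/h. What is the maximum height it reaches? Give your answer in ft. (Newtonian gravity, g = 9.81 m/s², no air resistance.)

v₀ = 72.0 km/h × 0.2777777777777778 = 20.0 m/s
h_max = v₀² / (2g) = 20.0² / (2 × 9.81) = 400.0 / 19.62 = 20.3874 m
h_max = 20.3874 m / 0.3048 = 66.89 ft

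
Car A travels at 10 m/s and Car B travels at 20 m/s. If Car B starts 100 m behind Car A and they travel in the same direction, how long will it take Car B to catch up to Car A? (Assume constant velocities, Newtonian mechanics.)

Relative speed: v_rel = 20 - 10 = 10 m/s
Time to catch: t = d₀/v_rel = 100/10 = 10.0 s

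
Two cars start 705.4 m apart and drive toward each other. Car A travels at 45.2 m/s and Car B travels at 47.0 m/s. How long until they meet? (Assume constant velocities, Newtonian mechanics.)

Combined speed: v_combined = 45.2 + 47.0 = 92.2 m/s
Time to meet: t = d/v_combined = 705.4/92.2 = 7.65 s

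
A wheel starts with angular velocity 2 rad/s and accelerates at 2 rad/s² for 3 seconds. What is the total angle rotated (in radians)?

θ = ω₀t + ½αt² = 2×3 + ½×2×3² = 15.0 rad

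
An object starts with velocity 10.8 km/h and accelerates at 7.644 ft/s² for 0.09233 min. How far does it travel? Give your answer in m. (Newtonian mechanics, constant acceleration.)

v₀ = 10.8 km/h × 0.2777777777777778 = 3.0 m/s
a = 7.644 ft/s² × 0.3048 = 2.32989 m/s²
t = 0.09233 min × 60.0 = 5.5398 s
d = v₀ × t + ½ × a × t² = 3.0 × 5.5398 + 0.5 × 2.32989 × 5.5398² = 52.37 m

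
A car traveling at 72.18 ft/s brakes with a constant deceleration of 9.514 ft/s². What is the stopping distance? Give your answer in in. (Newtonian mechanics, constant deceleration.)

v₀ = 72.18 ft/s × 0.3048 = 22.0005 m/s
a = 9.514 ft/s² × 0.3048 = 2.89987 m/s²
d = v₀² / (2a) = 22.0005² / (2 × 2.89987) = 484.022 / 5.79974 = 83.4558 m
d = 83.4558 m / 0.0254 = 3286 in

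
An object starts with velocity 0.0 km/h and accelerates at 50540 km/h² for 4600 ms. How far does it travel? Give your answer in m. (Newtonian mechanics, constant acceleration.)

v₀ = 0.0 km/h × 0.2777777777777778 = 0.0 m/s
a = 50540 km/h² × 7.716049382716049e-05 = 3.89969 m/s²
t = 4600 ms × 0.001 = 4.6 s
d = v₀ × t + ½ × a × t² = 0.0 × 4.6 + 0.5 × 3.89969 × 4.6² = 41.26 m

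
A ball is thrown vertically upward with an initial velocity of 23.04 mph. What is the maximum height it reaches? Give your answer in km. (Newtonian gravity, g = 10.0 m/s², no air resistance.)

v₀ = 23.04 mph × 0.44704 = 10.2998 m/s
h_max = v₀² / (2g) = 10.2998² / (2 × 10.0) = 106.086 / 20.0 = 5.3043 m
h_max = 5.3043 m / 1000.0 = 0.005304 km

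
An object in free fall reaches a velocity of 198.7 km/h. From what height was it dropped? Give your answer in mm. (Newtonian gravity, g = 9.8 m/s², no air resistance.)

v = 198.7 km/h × 0.2777777777777778 = 55.1944 m/s
h = v² / (2g) = 55.1944² / (2 × 9.8) = 155.43 m
h = 155.43 m / 0.001 = 155400 mm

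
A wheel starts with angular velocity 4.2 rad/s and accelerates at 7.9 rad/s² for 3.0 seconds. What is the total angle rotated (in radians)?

θ = ω₀t + ½αt² = 4.2×3.0 + ½×7.9×3.0² = 48.15 rad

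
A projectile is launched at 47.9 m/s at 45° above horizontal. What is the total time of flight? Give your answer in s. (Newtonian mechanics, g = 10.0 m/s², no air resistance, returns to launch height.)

T = 2 × v₀ × sin(θ) / g = 2 × 47.9 × sin(45°) / 10.0 = 2 × 47.9 × 0.707107 / 10.0 = 6.774 s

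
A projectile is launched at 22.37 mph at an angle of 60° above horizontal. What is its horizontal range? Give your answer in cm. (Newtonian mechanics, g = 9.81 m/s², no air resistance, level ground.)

v₀ = 22.37 mph × 0.44704 = 10.00028 m/s
R = v₀² × sin(2θ) / g = 10.00028² × sin(2 × 60°) / 9.81 = 100.0056 × 0.8660254 / 9.81 = 8.82848 m
R = 8.82848 m / 0.01 = 882.8 cm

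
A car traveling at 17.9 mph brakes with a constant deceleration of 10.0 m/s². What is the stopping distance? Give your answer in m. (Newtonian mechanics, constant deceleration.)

v₀ = 17.9 mph × 0.44704 = 8.00202 m/s
d = v₀² / (2a) = 8.00202² / (2 × 10.0) = 64.0323 / 20.0 = 3.202 m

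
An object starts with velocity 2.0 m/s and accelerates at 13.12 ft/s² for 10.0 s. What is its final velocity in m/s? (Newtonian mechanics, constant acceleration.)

a = 13.12 ft/s² × 0.3048 = 3.99898 m/s²
v = v₀ + a × t = 2.0 + 3.99898 × 10.0 = 41.99 m/s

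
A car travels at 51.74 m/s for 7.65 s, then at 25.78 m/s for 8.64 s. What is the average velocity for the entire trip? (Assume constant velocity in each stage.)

d₁ = v₁t₁ = 51.74 × 7.65 = 395.811 m
d₂ = v₂t₂ = 25.78 × 8.64 = 222.7392 m
d_total = 618.5502 m, t_total = 16.29 s
v_avg = d_total/t_total = 618.5502/16.29 = 37.97 m/s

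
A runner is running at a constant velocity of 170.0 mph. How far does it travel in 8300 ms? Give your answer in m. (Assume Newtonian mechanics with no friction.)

v = 170.0 mph × 0.44704 = 75.9968 m/s
t = 8300 ms × 0.001 = 8.3 s
d = v × t = 75.9968 × 8.3 = 630.8 m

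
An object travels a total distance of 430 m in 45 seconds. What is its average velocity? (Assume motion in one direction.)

v_avg = Δd / Δt = 430 / 45 = 9.56 m/s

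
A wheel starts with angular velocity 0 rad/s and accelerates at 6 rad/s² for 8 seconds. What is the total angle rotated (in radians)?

θ = ω₀t + ½αt² = 0×8 + ½×6×8² = 192.0 rad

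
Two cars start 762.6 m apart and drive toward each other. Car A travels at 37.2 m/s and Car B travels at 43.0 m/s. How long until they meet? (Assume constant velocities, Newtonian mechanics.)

Combined speed: v_combined = 37.2 + 43.0 = 80.2 m/s
Time to meet: t = d/v_combined = 762.6/80.2 = 9.51 s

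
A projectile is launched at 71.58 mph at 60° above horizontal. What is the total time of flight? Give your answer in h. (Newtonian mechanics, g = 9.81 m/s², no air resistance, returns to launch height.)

v₀ = 71.58 mph × 0.44704 = 31.9991 m/s
T = 2 × v₀ × sin(θ) / g = 2 × 31.9991 × sin(60°) / 9.81 = 2 × 31.9991 × 0.866025 / 9.81 = 5.64975 s
T = 5.64975 s / 3600.0 = 0.001569 h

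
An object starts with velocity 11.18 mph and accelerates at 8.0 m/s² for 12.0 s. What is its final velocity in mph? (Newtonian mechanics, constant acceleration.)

v₀ = 11.18 mph × 0.44704 = 4.99791 m/s
v = v₀ + a × t = 4.99791 + 8.0 × 12.0 = 100.998 m/s
v = 100.998 m/s / 0.44704 = 225.9 mph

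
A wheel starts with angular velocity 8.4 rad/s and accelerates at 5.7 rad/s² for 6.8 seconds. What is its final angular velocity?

ω = ω₀ + αt = 8.4 + 5.7 × 6.8 = 47.16 rad/s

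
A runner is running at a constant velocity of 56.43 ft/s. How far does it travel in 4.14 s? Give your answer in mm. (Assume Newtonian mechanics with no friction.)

v = 56.43 ft/s × 0.3048 = 17.1999 m/s
d = v × t = 17.1999 × 4.14 = 71.2076 m
d = 71.2076 m / 0.001 = 71210 mm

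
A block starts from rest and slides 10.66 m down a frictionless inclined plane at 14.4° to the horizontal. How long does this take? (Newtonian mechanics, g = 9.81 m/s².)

a = g sin(θ) = 9.81 × sin(14.4°) = 2.4396 m/s²
t = √(2d/a) = √(2 × 10.66 / 2.4396) = 2.96 s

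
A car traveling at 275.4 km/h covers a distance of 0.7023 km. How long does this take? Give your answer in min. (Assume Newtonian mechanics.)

d = 0.7023 km × 1000.0 = 702.3 m
v = 275.4 km/h × 0.2777777777777778 = 76.5 m/s
t = d / v = 702.3 / 76.5 = 9.18039 s
t = 9.18039 s / 60.0 = 0.153 min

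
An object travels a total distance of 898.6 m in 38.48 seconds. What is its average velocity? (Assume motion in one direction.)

v_avg = Δd / Δt = 898.6 / 38.48 = 23.35 m/s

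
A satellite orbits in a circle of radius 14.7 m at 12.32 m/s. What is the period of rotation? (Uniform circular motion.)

T = 2πr/v = 2π×14.7/12.32 = 7.5 s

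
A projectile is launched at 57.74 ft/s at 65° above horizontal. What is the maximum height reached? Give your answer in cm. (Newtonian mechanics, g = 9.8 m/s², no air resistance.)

v₀ = 57.74 ft/s × 0.3048 = 17.5992 m/s
H = v₀² × sin²(θ) / (2g) = 17.5992² × sin(65°)² / (2 × 9.8) = 309.732 × 0.821394 / 19.6 = 12.9802 m
H = 12.9802 m / 0.01 = 1298 cm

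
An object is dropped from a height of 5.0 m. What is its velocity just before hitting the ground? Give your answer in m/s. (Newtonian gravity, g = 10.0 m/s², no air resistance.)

v = √(2gh) = √(2 × 10.0 × 5.0) = 10.0 m/s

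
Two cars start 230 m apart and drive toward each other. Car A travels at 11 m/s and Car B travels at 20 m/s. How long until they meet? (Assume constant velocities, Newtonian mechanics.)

Combined speed: v_combined = 11 + 20 = 31 m/s
Time to meet: t = d/v_combined = 230/31 = 7.42 s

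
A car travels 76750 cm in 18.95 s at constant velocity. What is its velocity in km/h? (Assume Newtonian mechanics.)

d = 76750 cm × 0.01 = 767.5 m
v = d / t = 767.5 / 18.95 = 40.5013 m/s
v = 40.5013 m/s / 0.2777777777777778 = 145.8 km/h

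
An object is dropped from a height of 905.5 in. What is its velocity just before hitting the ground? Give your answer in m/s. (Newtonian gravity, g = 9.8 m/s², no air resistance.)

h = 905.5 in × 0.0254 = 22.9997 m
v = √(2gh) = √(2 × 9.8 × 22.9997) = 21.23 m/s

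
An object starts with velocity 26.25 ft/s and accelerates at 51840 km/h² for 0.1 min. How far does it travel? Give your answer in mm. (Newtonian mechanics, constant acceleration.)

v₀ = 26.25 ft/s × 0.3048 = 8.001 m/s
a = 51840 km/h² × 7.716049382716049e-05 = 4.0 m/s²
t = 0.1 min × 60.0 = 6.0 s
d = v₀ × t + ½ × a × t² = 8.001 × 6.0 + 0.5 × 4.0 × 6.0² = 120.006 m
d = 120.006 m / 0.001 = 120000 mm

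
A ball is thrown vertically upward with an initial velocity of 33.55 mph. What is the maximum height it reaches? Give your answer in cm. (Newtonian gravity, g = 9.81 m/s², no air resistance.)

v₀ = 33.55 mph × 0.44704 = 14.9982 m/s
h_max = v₀² / (2g) = 14.9982² / (2 × 9.81) = 224.946 / 19.62 = 11.4651 m
h_max = 11.4651 m / 0.01 = 1147 cm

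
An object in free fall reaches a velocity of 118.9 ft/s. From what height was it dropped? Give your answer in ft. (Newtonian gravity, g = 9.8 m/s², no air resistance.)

v = 118.9 ft/s × 0.3048 = 36.2407 m/s
h = v² / (2g) = 36.2407² / (2 × 9.8) = 67.0096 m
h = 67.0096 m / 0.3048 = 219.8 ft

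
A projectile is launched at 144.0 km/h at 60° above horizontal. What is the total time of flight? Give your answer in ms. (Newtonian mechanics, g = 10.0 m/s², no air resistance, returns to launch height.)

v₀ = 144.0 km/h × 0.2777777777777778 = 40.0 m/s
T = 2 × v₀ × sin(θ) / g = 2 × 40.0 × sin(60°) / 10.0 = 2 × 40.0 × 0.866025 / 10.0 = 6.9282 s
T = 6.9282 s / 0.001 = 6928 ms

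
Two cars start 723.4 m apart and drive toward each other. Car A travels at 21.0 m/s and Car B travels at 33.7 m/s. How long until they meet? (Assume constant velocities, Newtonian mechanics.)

Combined speed: v_combined = 21.0 + 33.7 = 54.7 m/s
Time to meet: t = d/v_combined = 723.4/54.7 = 13.22 s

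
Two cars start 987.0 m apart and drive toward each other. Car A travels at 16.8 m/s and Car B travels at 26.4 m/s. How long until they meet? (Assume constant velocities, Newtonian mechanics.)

Combined speed: v_combined = 16.8 + 26.4 = 43.2 m/s
Time to meet: t = d/v_combined = 987.0/43.2 = 22.85 s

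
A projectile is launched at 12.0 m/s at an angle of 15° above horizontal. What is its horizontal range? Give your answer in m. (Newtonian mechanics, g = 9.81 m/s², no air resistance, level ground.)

R = v₀² × sin(2θ) / g = 12.0² × sin(2 × 15°) / 9.81 = 144.0 × 0.5 / 9.81 = 7.339 m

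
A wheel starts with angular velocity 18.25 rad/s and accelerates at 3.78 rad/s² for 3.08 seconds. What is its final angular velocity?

ω = ω₀ + αt = 18.25 + 3.78 × 3.08 = 29.89 rad/s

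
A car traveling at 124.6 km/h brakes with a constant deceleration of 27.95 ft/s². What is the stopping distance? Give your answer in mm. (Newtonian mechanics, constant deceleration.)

v₀ = 124.6 km/h × 0.2777777777777778 = 34.6111 m/s
a = 27.95 ft/s² × 0.3048 = 8.51916 m/s²
d = v₀² / (2a) = 34.6111² / (2 × 8.51916) = 1197.93 / 17.0383 = 70.3081 m
d = 70.3081 m / 0.001 = 70310 mm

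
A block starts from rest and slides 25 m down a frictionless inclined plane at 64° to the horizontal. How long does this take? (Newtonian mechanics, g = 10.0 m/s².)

a = g sin(θ) = 10.0 × sin(64°) = 8.9879 m/s²
t = √(2d/a) = √(2 × 25 / 8.9879) = 2.36 s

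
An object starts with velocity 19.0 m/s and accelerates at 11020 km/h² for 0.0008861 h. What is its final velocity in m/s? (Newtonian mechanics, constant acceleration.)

a = 11020 km/h² × 7.716049382716049e-05 = 0.850309 m/s²
t = 0.0008861 h × 3600.0 = 3.18996 s
v = v₀ + a × t = 19.0 + 0.850309 × 3.18996 = 21.71 m/s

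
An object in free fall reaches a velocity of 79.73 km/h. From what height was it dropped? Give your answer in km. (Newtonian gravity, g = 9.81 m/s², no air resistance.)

v = 79.73 km/h × 0.2777777777777778 = 22.1472 m/s
h = v² / (2g) = 22.1472² / (2 × 9.81) = 24.9999 m
h = 24.9999 m / 1000.0 = 0.025 km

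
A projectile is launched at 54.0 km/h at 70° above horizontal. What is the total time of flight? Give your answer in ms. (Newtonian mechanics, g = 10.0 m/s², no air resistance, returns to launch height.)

v₀ = 54.0 km/h × 0.2777777777777778 = 15.0 m/s
T = 2 × v₀ × sin(θ) / g = 2 × 15.0 × sin(70°) / 10.0 = 2 × 15.0 × 0.939693 / 10.0 = 2.81908 s
T = 2.81908 s / 0.001 = 2819 ms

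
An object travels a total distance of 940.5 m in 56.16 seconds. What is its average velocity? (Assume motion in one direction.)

v_avg = Δd / Δt = 940.5 / 56.16 = 16.75 m/s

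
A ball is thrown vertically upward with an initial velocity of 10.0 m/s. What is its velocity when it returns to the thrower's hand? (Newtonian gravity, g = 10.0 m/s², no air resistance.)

By conservation of energy (no air resistance), the ball returns to the throw height with the same speed as launch, but directed downward.
|v_ground| = v₀ = 10.0 m/s
v_ground = 10.0 m/s (downward)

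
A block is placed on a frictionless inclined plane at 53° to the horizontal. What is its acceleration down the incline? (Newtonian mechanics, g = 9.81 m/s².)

a = g sin(θ) = 9.81 × sin(53°) = 9.81 × 0.7986 = 7.83 m/s²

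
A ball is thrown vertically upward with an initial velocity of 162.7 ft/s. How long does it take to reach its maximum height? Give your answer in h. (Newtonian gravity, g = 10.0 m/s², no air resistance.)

v₀ = 162.7 ft/s × 0.3048 = 49.591 m/s
t_up = v₀ / g = 49.591 / 10.0 = 4.9591 s
t_up = 4.9591 s / 3600.0 = 0.001378 h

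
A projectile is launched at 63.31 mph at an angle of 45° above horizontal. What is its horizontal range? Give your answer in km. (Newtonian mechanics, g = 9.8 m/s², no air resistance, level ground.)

v₀ = 63.31 mph × 0.44704 = 28.3021 m/s
R = v₀² × sin(2θ) / g = 28.3021² × sin(2 × 45°) / 9.8 = 801.009 × 1.0 / 9.8 = 81.7356 m
R = 81.7356 m / 1000.0 = 0.08174 km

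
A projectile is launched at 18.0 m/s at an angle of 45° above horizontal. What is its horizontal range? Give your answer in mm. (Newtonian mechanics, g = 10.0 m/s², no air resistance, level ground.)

R = v₀² × sin(2θ) / g = 18.0² × sin(2 × 45°) / 10.0 = 324.0 × 1.0 / 10.0 = 32.4 m
R = 32.4 m / 0.001 = 32400 mm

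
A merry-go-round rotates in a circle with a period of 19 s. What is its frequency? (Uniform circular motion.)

f = 1/T = 1/19 = 0.0526 Hz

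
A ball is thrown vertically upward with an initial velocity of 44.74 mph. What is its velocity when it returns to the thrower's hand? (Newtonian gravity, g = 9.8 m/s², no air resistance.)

By conservation of energy (no air resistance), the ball returns to the throw height with the same speed as launch, but directed downward.
|v_ground| = v₀ = 44.74 mph
v_ground = 44.74 mph (downward)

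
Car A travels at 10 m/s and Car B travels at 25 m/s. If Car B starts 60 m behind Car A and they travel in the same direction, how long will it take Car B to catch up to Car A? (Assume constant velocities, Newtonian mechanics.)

Relative speed: v_rel = 25 - 10 = 15 m/s
Time to catch: t = d₀/v_rel = 60/15 = 4.0 s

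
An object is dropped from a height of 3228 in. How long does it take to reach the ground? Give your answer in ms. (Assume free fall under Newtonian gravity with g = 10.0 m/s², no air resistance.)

h = 3228 in × 0.0254 = 81.9912 m
t = √(2h/g) = √(2 × 81.9912 / 10.0) = 4.04947 s
t = 4.04947 s / 0.001 = 4049 ms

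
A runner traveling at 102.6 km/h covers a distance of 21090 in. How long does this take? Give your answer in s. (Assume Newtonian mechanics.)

d = 21090 in × 0.0254 = 535.686 m
v = 102.6 km/h × 0.2777777777777778 = 28.5 m/s
t = d / v = 535.686 / 28.5 = 18.8 s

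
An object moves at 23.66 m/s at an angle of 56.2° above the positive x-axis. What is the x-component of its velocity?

vₓ = v cos(θ) = 23.66 × cos(56.2°) = 13.16 m/s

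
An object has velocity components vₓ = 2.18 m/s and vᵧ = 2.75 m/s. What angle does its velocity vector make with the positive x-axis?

θ = arctan(vᵧ/vₓ) = arctan(2.75/2.18) = 51.6°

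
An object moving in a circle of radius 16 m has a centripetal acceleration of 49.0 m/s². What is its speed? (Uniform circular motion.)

v = √(a_c × r) = √(49.0 × 16) = 28.0 m/s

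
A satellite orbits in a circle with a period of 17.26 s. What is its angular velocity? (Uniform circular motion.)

ω = 2π/T = 2π/17.26 = 0.364 rad/s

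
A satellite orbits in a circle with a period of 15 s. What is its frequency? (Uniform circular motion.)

f = 1/T = 1/15 = 0.0667 Hz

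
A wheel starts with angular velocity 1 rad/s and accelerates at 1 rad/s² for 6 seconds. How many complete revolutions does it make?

θ = ω₀t + ½αt² = 1×6 + ½×1×6² = 24.0 rad
Total revolutions = θ/(2π) = 24.0/(2π) = 3.82
Complete revolutions = ⌊3.82⌋ = 3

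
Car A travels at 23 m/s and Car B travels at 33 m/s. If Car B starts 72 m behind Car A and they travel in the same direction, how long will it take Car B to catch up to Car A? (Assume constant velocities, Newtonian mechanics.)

Relative speed: v_rel = 33 - 23 = 10 m/s
Time to catch: t = d₀/v_rel = 72/10 = 7.2 s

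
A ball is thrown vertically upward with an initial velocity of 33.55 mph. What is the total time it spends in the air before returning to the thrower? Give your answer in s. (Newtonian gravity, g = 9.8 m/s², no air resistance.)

v₀ = 33.55 mph × 0.44704 = 14.9982 m/s
t_total = 2 × v₀ / g = 2 × 14.9982 / 9.8 = 3.061 s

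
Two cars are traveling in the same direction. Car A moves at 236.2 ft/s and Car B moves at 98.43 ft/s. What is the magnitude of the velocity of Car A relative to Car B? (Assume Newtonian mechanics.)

v_rel = |v_A - v_B| = |236.2 - 98.43| = 137.77 ft/s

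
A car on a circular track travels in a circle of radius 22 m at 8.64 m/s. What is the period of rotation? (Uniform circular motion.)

T = 2πr/v = 2π×22/8.64 = 16.0 s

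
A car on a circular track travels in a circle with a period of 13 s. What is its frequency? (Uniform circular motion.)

f = 1/T = 1/13 = 0.0769 Hz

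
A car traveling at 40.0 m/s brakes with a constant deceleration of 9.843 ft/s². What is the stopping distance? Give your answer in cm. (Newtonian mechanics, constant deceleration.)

a = 9.843 ft/s² × 0.3048 = 3.00015 m/s²
d = v₀² / (2a) = 40.0² / (2 × 3.00015) = 1600.0 / 6.0003 = 266.653 m
d = 266.653 m / 0.01 = 26670 cm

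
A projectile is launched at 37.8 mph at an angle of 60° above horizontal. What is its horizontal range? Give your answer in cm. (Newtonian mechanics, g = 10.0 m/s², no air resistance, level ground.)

v₀ = 37.8 mph × 0.44704 = 16.8981 m/s
R = v₀² × sin(2θ) / g = 16.8981² × sin(2 × 60°) / 10.0 = 285.546 × 0.866025 / 10.0 = 24.729 m
R = 24.729 m / 0.01 = 2473 cm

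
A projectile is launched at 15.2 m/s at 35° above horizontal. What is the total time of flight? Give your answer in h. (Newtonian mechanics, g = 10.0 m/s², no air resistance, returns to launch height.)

T = 2 × v₀ × sin(θ) / g = 2 × 15.2 × sin(35°) / 10.0 = 2 × 15.2 × 0.573576 / 10.0 = 1.74367 s
T = 1.74367 s / 3600.0 = 0.0004844 h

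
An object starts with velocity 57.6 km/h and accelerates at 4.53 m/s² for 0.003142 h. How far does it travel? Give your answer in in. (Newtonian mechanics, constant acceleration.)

v₀ = 57.6 km/h × 0.2777777777777778 = 16.0 m/s
t = 0.003142 h × 3600.0 = 11.3112 s
d = v₀ × t + ½ × a × t² = 16.0 × 11.3112 + 0.5 × 4.53 × 11.3112² = 470.771 m
d = 470.771 m / 0.0254 = 18530 in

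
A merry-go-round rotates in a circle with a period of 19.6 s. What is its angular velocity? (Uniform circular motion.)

ω = 2π/T = 2π/19.6 = 0.3206 rad/s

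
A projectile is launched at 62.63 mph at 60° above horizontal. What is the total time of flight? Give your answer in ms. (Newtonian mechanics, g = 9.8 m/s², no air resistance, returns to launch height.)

v₀ = 62.63 mph × 0.44704 = 27.9981 m/s
T = 2 × v₀ × sin(θ) / g = 2 × 27.9981 × sin(60°) / 9.8 = 2 × 27.9981 × 0.866025 / 9.8 = 4.94838 s
T = 4.94838 s / 0.001 = 4948 ms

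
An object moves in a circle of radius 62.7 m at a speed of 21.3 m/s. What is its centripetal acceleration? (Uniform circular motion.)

a_c = v²/r = 21.3²/62.7 = 453.69/62.7 = 7.24 m/s²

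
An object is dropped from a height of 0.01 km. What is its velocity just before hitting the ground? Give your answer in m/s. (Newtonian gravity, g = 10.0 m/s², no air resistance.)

h = 0.01 km × 1000.0 = 10.0 m
v = √(2gh) = √(2 × 10.0 × 10.0) = 14.14 m/s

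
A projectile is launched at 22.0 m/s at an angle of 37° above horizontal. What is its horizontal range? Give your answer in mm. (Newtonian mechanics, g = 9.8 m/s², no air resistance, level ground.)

R = v₀² × sin(2θ) / g = 22.0² × sin(2 × 37°) / 9.8 = 484.0 × 0.961262 / 9.8 = 47.4746 m
R = 47.4746 m / 0.001 = 47470 mm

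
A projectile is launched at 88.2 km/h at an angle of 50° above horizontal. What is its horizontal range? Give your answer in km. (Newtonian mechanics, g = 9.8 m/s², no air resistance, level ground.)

v₀ = 88.2 km/h × 0.2777777777777778 = 24.5 m/s
R = v₀² × sin(2θ) / g = 24.5² × sin(2 × 50°) / 9.8 = 600.25 × 0.984808 / 9.8 = 60.3195 m
R = 60.3195 m / 1000.0 = 0.06032 km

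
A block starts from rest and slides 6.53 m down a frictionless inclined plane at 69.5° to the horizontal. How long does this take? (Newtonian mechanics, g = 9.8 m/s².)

a = g sin(θ) = 9.8 × sin(69.5°) = 9.1794 m/s²
t = √(2d/a) = √(2 × 6.53 / 9.1794) = 1.19 s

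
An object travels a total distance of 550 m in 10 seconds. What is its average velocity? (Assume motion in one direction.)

v_avg = Δd / Δt = 550 / 10 = 55.0 m/s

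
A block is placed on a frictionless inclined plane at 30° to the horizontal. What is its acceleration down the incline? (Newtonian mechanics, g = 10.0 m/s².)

a = g sin(θ) = 10.0 × sin(30°) = 10.0 × 0.5 = 5.0 m/s²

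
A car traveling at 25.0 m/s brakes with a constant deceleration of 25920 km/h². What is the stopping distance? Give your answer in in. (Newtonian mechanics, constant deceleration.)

a = 25920 km/h² × 7.716049382716049e-05 = 2.0 m/s²
d = v₀² / (2a) = 25.0² / (2 × 2.0) = 625.0 / 4.0 = 156.25 m
d = 156.25 m / 0.0254 = 6152 in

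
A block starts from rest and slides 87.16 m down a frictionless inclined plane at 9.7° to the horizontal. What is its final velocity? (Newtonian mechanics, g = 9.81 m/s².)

a = g sin(θ) = 9.81 × sin(9.7°) = 1.6529 m/s²
v = √(2ad) = √(2 × 1.6529 × 87.16) = 16.97 m/s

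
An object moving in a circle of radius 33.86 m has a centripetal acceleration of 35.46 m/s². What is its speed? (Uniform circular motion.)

v = √(a_c × r) = √(35.46 × 33.86) = 34.65 m/s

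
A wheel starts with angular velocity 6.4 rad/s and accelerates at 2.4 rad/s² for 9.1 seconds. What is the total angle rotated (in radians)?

θ = ω₀t + ½αt² = 6.4×9.1 + ½×2.4×9.1² = 157.61 rad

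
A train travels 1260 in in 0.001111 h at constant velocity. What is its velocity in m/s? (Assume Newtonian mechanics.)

d = 1260 in × 0.0254 = 32.004 m
t = 0.001111 h × 3600.0 = 3.9996 s
v = d / t = 32.004 / 3.9996 = 8.002 m/s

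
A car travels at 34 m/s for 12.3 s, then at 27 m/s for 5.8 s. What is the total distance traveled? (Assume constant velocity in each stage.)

d₁ = v₁t₁ = 34 × 12.3 = 418.2 m
d₂ = v₂t₂ = 27 × 5.8 = 156.6 m
d_total = 418.2 + 156.6 = 574.8 m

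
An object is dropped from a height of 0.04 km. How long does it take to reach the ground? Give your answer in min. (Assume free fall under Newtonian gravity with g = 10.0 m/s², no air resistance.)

h = 0.04 km × 1000.0 = 40.0 m
t = √(2h/g) = √(2 × 40.0 / 10.0) = 2.82843 s
t = 2.82843 s / 60.0 = 0.04714 min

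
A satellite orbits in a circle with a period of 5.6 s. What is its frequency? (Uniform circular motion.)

f = 1/T = 1/5.6 = 0.1786 Hz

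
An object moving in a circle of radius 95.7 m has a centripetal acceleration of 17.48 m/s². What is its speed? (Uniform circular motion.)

v = √(a_c × r) = √(17.48 × 95.7) = 40.9 m/s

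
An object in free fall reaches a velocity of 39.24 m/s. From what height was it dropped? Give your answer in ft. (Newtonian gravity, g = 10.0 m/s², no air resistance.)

h = v² / (2g) = 39.24² / (2 × 10.0) = 76.9889 m
h = 76.9889 m / 0.3048 = 252.6 ft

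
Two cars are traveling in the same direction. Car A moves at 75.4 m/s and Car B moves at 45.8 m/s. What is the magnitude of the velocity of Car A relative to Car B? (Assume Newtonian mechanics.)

v_rel = |v_A - v_B| = |75.4 - 45.8| = 29.6 m/s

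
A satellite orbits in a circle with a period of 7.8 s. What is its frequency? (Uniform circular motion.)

f = 1/T = 1/7.8 = 0.1282 Hz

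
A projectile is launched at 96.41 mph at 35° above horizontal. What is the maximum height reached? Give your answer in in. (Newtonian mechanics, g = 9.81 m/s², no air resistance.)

v₀ = 96.41 mph × 0.44704 = 43.0991 m/s
H = v₀² × sin²(θ) / (2g) = 43.0991² × sin(35°)² / (2 × 9.81) = 1857.53 × 0.32899 / 19.62 = 31.1472 m
H = 31.1472 m / 0.0254 = 1226 in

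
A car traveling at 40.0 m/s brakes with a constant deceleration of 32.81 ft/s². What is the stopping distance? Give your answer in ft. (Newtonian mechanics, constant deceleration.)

a = 32.81 ft/s² × 0.3048 = 10.0005 m/s²
d = v₀² / (2a) = 40.0² / (2 × 10.0005) = 1600.0 / 20.001 = 79.996 m
d = 79.996 m / 0.3048 = 262.5 ft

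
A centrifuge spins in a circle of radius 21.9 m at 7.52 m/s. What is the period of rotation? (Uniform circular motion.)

T = 2πr/v = 2π×21.9/7.52 = 18.3 s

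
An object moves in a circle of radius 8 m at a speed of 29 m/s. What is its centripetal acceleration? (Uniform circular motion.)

a_c = v²/r = 29²/8 = 841/8 = 105.12 m/s²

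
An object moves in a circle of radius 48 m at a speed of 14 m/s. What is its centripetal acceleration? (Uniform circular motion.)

a_c = v²/r = 14²/48 = 196/48 = 4.08 m/s²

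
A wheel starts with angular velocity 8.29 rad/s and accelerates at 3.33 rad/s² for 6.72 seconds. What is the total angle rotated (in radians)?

θ = ω₀t + ½αt² = 8.29×6.72 + ½×3.33×6.72² = 130.9 rad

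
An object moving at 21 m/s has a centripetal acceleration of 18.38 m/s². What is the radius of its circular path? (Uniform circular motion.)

r = v²/a_c = 21²/18.38 = 23.99 m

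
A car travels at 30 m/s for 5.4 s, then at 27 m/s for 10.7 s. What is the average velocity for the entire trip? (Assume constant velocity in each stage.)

d₁ = v₁t₁ = 30 × 5.4 = 162.0 m
d₂ = v₂t₂ = 27 × 10.7 = 288.9 m
d_total = 450.9 m, t_total = 16.1 s
v_avg = d_total/t_total = 450.9/16.1 = 28.01 m/s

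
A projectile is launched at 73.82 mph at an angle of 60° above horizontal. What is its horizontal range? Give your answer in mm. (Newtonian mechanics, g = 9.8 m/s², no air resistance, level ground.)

v₀ = 73.82 mph × 0.44704 = 33.0005 m/s
R = v₀² × sin(2θ) / g = 33.0005² × sin(2 × 60°) / 9.8 = 1089.03 × 0.866025 / 9.8 = 96.2375 m
R = 96.2375 m / 0.001 = 96240 mm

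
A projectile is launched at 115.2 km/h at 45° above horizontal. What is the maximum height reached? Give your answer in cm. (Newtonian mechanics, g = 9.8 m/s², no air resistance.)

v₀ = 115.2 km/h × 0.2777777777777778 = 32.0 m/s
H = v₀² × sin²(θ) / (2g) = 32.0² × sin(45°)² / (2 × 9.8) = 1024.0 × 0.5 / 19.6 = 26.1224 m
H = 26.1224 m / 0.01 = 2612 cm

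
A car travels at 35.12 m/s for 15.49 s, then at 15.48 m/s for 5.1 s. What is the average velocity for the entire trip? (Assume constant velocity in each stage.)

d₁ = v₁t₁ = 35.12 × 15.49 = 544.0088 m
d₂ = v₂t₂ = 15.48 × 5.1 = 78.948 m
d_total = 622.9568 m, t_total = 20.59 s
v_avg = d_total/t_total = 622.9568/20.59 = 30.26 m/s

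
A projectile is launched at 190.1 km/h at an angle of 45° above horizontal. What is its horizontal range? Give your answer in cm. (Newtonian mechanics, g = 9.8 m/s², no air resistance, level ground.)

v₀ = 190.1 km/h × 0.2777777777777778 = 52.8056 m/s
R = v₀² × sin(2θ) / g = 52.8056² × sin(2 × 45°) / 9.8 = 2788.43 × 1.0 / 9.8 = 284.534 m
R = 284.534 m / 0.01 = 28450 cm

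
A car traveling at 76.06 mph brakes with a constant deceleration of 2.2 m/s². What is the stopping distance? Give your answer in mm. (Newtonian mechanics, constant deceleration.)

v₀ = 76.06 mph × 0.44704 = 34.0019 m/s
d = v₀² / (2a) = 34.0019² / (2 × 2.2) = 1156.13 / 4.4 = 262.757 m
d = 262.757 m / 0.001 = 262800 mm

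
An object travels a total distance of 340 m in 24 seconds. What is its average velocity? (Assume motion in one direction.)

v_avg = Δd / Δt = 340 / 24 = 14.17 m/s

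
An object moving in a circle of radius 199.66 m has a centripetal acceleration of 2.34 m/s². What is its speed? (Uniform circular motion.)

v = √(a_c × r) = √(2.34 × 199.66) = 21.61 m/s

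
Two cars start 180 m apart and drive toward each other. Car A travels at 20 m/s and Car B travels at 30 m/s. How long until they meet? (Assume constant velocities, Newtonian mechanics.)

Combined speed: v_combined = 20 + 30 = 50 m/s
Time to meet: t = d/v_combined = 180/50 = 3.6 s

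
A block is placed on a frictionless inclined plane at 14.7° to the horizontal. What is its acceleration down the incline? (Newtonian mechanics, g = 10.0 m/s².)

a = g sin(θ) = 10.0 × sin(14.7°) = 10.0 × 0.2538 = 2.54 m/s²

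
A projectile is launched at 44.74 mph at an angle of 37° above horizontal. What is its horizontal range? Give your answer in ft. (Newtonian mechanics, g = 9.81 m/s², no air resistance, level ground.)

v₀ = 44.74 mph × 0.44704 = 20.0006 m/s
R = v₀² × sin(2θ) / g = 20.0006² × sin(2 × 37°) / 9.81 = 400.024 × 0.961262 / 9.81 = 39.1975 m
R = 39.1975 m / 0.3048 = 128.6 ft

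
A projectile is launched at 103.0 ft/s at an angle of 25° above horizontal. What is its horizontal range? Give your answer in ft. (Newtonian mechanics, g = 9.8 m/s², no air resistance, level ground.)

v₀ = 103.0 ft/s × 0.3048 = 31.3944 m/s
R = v₀² × sin(2θ) / g = 31.3944² × sin(2 × 25°) / 9.8 = 985.608 × 0.766044 / 9.8 = 77.0428 m
R = 77.0428 m / 0.3048 = 252.8 ft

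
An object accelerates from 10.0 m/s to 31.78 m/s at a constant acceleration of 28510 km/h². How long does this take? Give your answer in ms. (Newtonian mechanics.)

a = 28510 km/h² × 7.716049382716049e-05 = 2.19985 m/s²
t = (v - v₀) / a = (31.78 - 10.0) / 2.19985 = 9.90068 s
t = 9.90068 s / 0.001 = 9901 ms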